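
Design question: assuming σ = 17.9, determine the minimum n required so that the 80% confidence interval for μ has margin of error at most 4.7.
n ≥ 24

For margin E ≤ 4.7:
n ≥ (z* · σ / E)²
n ≥ (1.282 · 17.9 / 4.7)²
n ≥ 23.84

Minimum n = 24 (rounding up)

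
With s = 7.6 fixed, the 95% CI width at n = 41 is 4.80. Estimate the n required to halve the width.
n ≈ 164

CI width ∝ 1/√n
To reduce width by factor 2, need √n to grow by 2 → need 2² = 4 times as many samples.

Current: n = 41, width = 4.80
New: n = 164, width ≈ 2.34

Width reduced by factor of 4.80/2.34 = 2.05.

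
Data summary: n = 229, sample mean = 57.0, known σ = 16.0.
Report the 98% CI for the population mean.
(54.54, 59.46)

z-interval (σ known):
z* = 2.326 for 98% confidence

Margin of error = z* · σ/√n = 2.326 · 16.0/√229 = 2.46

CI: (57.0 - 2.46, 57.0 + 2.46) = (54.54, 59.46)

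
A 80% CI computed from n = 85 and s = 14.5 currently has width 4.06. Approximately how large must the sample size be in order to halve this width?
n ≈ 340

CI width ∝ 1/√n
To reduce width by factor 2, need √n to grow by 2 → need 2² = 4 times as many samples.

Current: n = 85, width = 4.06
New: n = 340, width ≈ 2.02

Width reduced by factor of 4.06/2.02 = 2.01.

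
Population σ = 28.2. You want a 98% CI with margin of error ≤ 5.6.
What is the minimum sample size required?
n ≥ 138

For margin E ≤ 5.6:
n ≥ (z* · σ / E)²
n ≥ (2.326 · 28.2 / 5.6)²
n ≥ 137.20

Minimum n = 138 (rounding up)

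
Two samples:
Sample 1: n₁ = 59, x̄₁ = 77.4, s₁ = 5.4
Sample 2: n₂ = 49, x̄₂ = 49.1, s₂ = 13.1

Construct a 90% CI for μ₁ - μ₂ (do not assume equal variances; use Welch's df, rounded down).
(24.96, 31.64)

Difference: x̄₁ - x̄₂ = 28.30
SE = √(s₁²/n₁ + s₂²/n₂) = √(5.4²/59 + 13.1²/49) = 1.9991
df = 61.49 → 61 (Welch–Satterthwaite, rounded down)
t* = 1.670

CI: 28.30 ± 1.670 · 1.9991 = 28.30 ± 3.34 = (24.96, 31.64)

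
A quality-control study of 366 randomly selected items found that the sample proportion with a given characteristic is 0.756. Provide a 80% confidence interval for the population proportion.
(0.727, 0.785)

Proportion CI:
SE = √(p̂(1-p̂)/n) = √(0.756 · 0.244 / 366) = 0.02245

z* = 1.282
Margin = z* · SE = 1.282 · 0.02245 = 0.0288

CI: 0.756 ± 0.0288 = (0.727, 0.785)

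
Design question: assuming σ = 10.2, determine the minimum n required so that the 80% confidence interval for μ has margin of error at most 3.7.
n ≥ 13

For margin E ≤ 3.7:
n ≥ (z* · σ / E)²
n ≥ (1.282 · 10.2 / 3.7)²
n ≥ 12.49

Minimum n = 13 (rounding up)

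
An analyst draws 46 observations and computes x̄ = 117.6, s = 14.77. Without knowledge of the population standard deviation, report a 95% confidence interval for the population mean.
(113.21, 121.99)

t-interval (σ unknown):
df = n - 1 = 45
t* = 2.014 for 95% confidence

Margin of error = t* · s/√n = 2.014 · 14.77/√46 = 4.39

CI: (113.21, 121.99)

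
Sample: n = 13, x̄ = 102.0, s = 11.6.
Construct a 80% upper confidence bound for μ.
μ ≤ 104.81

Upper bound (one-sided):
t* = 0.873 (one-sided for 80%)
Upper bound = x̄ + t* · s/√n = 102.0 + 0.873 · 11.6/√13 = 104.81

We are 80% confident that μ ≤ 104.81.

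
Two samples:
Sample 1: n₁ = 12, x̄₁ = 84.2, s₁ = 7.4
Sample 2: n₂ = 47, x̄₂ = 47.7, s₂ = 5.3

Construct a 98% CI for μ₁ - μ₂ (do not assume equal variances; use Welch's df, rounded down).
(30.54, 42.46)

Difference: x̄₁ - x̄₂ = 36.50
SE = √(s₁²/n₁ + s₂²/n₂) = √(7.4²/12 + 5.3²/47) = 2.2718
df = 14.01 → 14 (Welch–Satterthwaite, rounded down)
t* = 2.624

CI: 36.50 ± 2.624 · 2.2718 = 36.50 ± 5.96 = (30.54, 42.46)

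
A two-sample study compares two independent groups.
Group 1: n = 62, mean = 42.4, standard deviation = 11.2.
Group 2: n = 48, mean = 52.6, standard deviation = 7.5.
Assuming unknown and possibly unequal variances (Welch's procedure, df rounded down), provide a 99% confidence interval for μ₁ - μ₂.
(-14.89, -5.51)

Difference: x̄₁ - x̄₂ = -10.20
SE = √(s₁²/n₁ + s₂²/n₂) = √(11.2²/62 + 7.5²/48) = 1.7875
df = 105.98 → 105 (Welch–Satterthwaite, rounded down)
t* = 2.623

CI: -10.20 ± 2.623 · 1.7875 = -10.20 ± 4.69 = (-14.89, -5.51)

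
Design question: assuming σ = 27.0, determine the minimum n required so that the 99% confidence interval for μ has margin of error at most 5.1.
n ≥ 186

For margin E ≤ 5.1:
n ≥ (z* · σ / E)²
n ≥ (2.576 · 27.0 / 5.1)²
n ≥ 185.99

Minimum n = 186 (rounding up)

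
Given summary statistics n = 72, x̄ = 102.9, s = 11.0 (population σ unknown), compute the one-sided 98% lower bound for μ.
μ ≥ 100.19

Lower bound (one-sided):
t* = 2.092 (one-sided for 98%)
Lower bound = x̄ - t* · s/√n = 102.9 - 2.092 · 11.0/√72 = 100.19

We are 98% confident that μ ≥ 100.19.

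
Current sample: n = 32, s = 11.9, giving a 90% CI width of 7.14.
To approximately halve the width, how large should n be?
n ≈ 128

CI width ∝ 1/√n
To reduce width by factor 2, need √n to grow by 2 → need 2² = 4 times as many samples.

Current: n = 32, width = 7.14
New: n = 128, width ≈ 3.49

Width reduced by factor of 7.14/3.49 = 2.05.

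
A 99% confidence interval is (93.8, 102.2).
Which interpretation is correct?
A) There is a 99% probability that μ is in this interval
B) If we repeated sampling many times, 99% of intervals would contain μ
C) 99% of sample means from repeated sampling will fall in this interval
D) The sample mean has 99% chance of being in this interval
B

A) Wrong — μ is fixed; the randomness lives in the interval, not in μ.
B) Correct — this is the frequentist long-run coverage interpretation.
C) Wrong — coverage applies to intervals containing μ, not to future x̄ values.
D) Wrong — x̄ is observed and sits in the interval by construction.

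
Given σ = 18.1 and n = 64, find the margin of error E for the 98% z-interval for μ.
Margin of error = 5.26

Margin of error = z* · σ/√n
= 2.326 · 18.1/√64
= 2.326 · 18.1/8.0000
= 5.26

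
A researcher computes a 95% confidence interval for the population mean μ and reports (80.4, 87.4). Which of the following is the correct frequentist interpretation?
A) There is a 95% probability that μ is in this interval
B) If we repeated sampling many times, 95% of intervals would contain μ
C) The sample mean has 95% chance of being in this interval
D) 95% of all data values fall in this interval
B

A) Wrong — μ is fixed; the randomness lives in the interval, not in μ.
B) Correct — this is the frequentist long-run coverage interpretation.
C) Wrong — x̄ is observed and sits in the interval by construction.
D) Wrong — a CI is about the parameter μ, not individual data values.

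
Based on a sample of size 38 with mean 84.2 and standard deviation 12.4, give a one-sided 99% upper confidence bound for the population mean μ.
μ ≤ 89.09

Upper bound (one-sided):
t* = 2.431 (one-sided for 99%)
Upper bound = x̄ + t* · s/√n = 84.2 + 2.431 · 12.4/√38 = 89.09

We are 99% confident that μ ≤ 89.09.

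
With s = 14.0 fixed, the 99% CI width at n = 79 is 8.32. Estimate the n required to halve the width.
n ≈ 316

CI width ∝ 1/√n
To reduce width by factor 2, need √n to grow by 2 → need 2² = 4 times as many samples.

Current: n = 79, width = 8.32
New: n = 316, width ≈ 4.08

Width reduced by factor of 8.32/4.08 = 2.04.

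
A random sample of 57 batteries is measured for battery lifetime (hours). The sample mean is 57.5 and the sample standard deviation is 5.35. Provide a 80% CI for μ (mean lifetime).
(56.58, 58.42)

t-interval (σ unknown):
df = n - 1 = 56
t* = 1.297 for 80% confidence

Margin of error = t* · s/√n = 1.297 · 5.35/√57 = 0.92

CI: (56.58, 58.42)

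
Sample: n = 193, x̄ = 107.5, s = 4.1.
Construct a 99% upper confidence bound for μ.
μ ≤ 108.19

Upper bound (one-sided):
t* = 2.346 (one-sided for 99%)
Upper bound = x̄ + t* · s/√n = 107.5 + 2.346 · 4.1/√193 = 108.19

We are 99% confident that μ ≤ 108.19.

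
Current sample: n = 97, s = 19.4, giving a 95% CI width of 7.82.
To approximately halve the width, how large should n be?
n ≈ 388

CI width ∝ 1/√n
To reduce width by factor 2, need √n to grow by 2 → need 2² = 4 times as many samples.

Current: n = 97, width = 7.82
New: n = 388, width ≈ 3.87

Width reduced by factor of 7.82/3.87 = 2.02.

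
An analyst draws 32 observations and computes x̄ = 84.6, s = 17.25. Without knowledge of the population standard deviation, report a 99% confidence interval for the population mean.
(76.23, 92.97)

t-interval (σ unknown):
df = n - 1 = 31
t* = 2.744 for 99% confidence

Margin of error = t* · s/√n = 2.744 · 17.25/√32 = 8.37

CI: (76.23, 92.97)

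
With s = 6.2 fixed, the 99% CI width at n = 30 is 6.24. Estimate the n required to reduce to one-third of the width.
n ≈ 270

CI width ∝ 1/√n
To reduce width by factor 3, need √n to grow by 3 → need 3² = 9 times as many samples.

Current: n = 30, width = 6.24
New: n = 270, width ≈ 1.96

Width reduced by factor of 6.24/1.96 = 3.18.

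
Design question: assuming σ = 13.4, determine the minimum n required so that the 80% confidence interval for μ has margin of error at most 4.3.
n ≥ 16

For margin E ≤ 4.3:
n ≥ (z* · σ / E)²
n ≥ (1.282 · 13.4 / 4.3)²
n ≥ 15.96

Minimum n = 16 (rounding up)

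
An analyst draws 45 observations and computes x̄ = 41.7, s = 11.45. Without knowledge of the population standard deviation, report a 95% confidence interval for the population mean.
(38.26, 45.14)

t-interval (σ unknown):
df = n - 1 = 44
t* = 2.015 for 95% confidence

Margin of error = t* · s/√n = 2.015 · 11.45/√45 = 3.44

CI: (38.26, 45.14)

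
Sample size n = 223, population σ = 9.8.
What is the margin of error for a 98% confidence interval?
Margin of error = 1.53

Margin of error = z* · σ/√n
= 2.326 · 9.8/√223
= 2.326 · 9.8/14.9332
= 1.53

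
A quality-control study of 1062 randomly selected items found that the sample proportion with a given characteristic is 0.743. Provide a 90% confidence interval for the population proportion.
(0.721, 0.765)

Proportion CI:
SE = √(p̂(1-p̂)/n) = √(0.743 · 0.257 / 1062) = 0.01341

z* = 1.645
Margin = z* · SE = 1.645 · 0.01341 = 0.0221

CI: 0.743 ± 0.0221 = (0.721, 0.765)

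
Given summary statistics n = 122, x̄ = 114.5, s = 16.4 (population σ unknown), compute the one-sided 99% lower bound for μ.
μ ≥ 111.00

Lower bound (one-sided):
t* = 2.358 (one-sided for 99%)
Lower bound = x̄ - t* · s/√n = 114.5 - 2.358 · 16.4/√122 = 111.00

We are 99% confident that μ ≥ 111.00.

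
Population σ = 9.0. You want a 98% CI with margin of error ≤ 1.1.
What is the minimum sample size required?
n ≥ 363

For margin E ≤ 1.1:
n ≥ (z* · σ / E)²
n ≥ (2.326 · 9.0 / 1.1)²
n ≥ 362.18

Minimum n = 363 (rounding up)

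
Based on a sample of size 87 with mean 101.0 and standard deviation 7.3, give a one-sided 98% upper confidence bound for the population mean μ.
μ ≤ 102.63

Upper bound (one-sided):
t* = 2.085 (one-sided for 98%)
Upper bound = x̄ + t* · s/√n = 101.0 + 2.085 · 7.3/√87 = 102.63

We are 98% confident that μ ≤ 102.63.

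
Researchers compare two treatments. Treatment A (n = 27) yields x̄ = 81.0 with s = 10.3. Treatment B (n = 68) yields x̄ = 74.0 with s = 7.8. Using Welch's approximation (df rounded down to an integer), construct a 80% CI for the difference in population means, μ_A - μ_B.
(4.14, 9.86)

Difference: x̄₁ - x̄₂ = 7.00
SE = √(s₁²/n₁ + s₂²/n₂) = √(10.3²/27 + 7.8²/68) = 2.1964
df = 38.42 → 38 (Welch–Satterthwaite, rounded down)
t* = 1.304

CI: 7.00 ± 1.304 · 2.1964 = 7.00 ± 2.86 = (4.14, 9.86)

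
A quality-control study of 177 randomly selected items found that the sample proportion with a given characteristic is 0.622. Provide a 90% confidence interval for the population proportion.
(0.562, 0.682)

Proportion CI:
SE = √(p̂(1-p̂)/n) = √(0.622 · 0.378 / 177) = 0.03645

z* = 1.645
Margin = z* · SE = 1.645 · 0.03645 = 0.0600

CI: 0.622 ± 0.0600 = (0.562, 0.682)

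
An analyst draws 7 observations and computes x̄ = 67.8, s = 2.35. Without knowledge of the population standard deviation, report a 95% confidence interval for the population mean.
(65.63, 69.97)

t-interval (σ unknown):
df = n - 1 = 6
t* = 2.447 for 95% confidence

Margin of error = t* · s/√n = 2.447 · 2.35/√7 = 2.17

CI: (65.63, 69.97)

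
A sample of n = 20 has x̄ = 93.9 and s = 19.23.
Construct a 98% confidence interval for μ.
(82.98, 104.82)

t-interval (σ unknown):
df = n - 1 = 19
t* = 2.539 for 98% confidence

Margin of error = t* · s/√n = 2.539 · 19.23/√20 = 10.92

CI: (82.98, 104.82)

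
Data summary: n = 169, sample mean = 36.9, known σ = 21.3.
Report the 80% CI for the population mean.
(34.80, 39.00)

z-interval (σ known):
z* = 1.282 for 80% confidence

Margin of error = z* · σ/√n = 1.282 · 21.3/√169 = 2.10

CI: (36.9 - 2.10, 36.9 + 2.10) = (34.80, 39.00)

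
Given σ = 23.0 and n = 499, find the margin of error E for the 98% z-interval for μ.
Margin of error = 2.39

Margin of error = z* · σ/√n
= 2.326 · 23.0/√499
= 2.326 · 23.0/22.3383
= 2.39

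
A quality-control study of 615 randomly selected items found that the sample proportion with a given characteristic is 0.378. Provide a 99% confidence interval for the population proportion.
(0.328, 0.428)

Proportion CI:
SE = √(p̂(1-p̂)/n) = √(0.378 · 0.622 / 615) = 0.01955

z* = 2.576
Margin = z* · SE = 2.576 · 0.01955 = 0.0504

CI: 0.378 ± 0.0504 = (0.328, 0.428)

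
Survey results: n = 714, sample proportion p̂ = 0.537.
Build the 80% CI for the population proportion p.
(0.513, 0.561)

Proportion CI:
SE = √(p̂(1-p̂)/n) = √(0.537 · 0.463 / 714) = 0.01866

z* = 1.282
Margin = z* · SE = 1.282 · 0.01866 = 0.0239

CI: 0.537 ± 0.0239 = (0.513, 0.561)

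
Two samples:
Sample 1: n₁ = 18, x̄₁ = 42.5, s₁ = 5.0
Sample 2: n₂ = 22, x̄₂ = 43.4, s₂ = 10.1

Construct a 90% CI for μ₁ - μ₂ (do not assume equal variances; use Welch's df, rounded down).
(-5.06, 3.26)

Difference: x̄₁ - x̄₂ = -0.90
SE = √(s₁²/n₁ + s₂²/n₂) = √(5.0²/18 + 10.1²/22) = 2.4547
df = 31.93 → 31 (Welch–Satterthwaite, rounded down)
t* = 1.696

CI: -0.90 ± 1.696 · 2.4547 = -0.90 ± 4.16 = (-5.06, 3.26)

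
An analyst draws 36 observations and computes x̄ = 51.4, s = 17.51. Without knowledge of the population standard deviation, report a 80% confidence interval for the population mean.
(47.59, 55.21)

t-interval (σ unknown):
df = n - 1 = 35
t* = 1.306 for 80% confidence

Margin of error = t* · s/√n = 1.306 · 17.51/√36 = 3.81

CI: (47.59, 55.21)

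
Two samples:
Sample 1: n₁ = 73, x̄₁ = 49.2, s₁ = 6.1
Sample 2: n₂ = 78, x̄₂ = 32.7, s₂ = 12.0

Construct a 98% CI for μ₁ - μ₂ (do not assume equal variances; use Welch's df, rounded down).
(12.88, 20.12)

Difference: x̄₁ - x̄₂ = 16.50
SE = √(s₁²/n₁ + s₂²/n₂) = √(6.1²/73 + 12.0²/78) = 1.5349
df = 115.94 → 115 (Welch–Satterthwaite, rounded down)
t* = 2.359

CI: 16.50 ± 2.359 · 1.5349 = 16.50 ± 3.62 = (12.88, 20.12)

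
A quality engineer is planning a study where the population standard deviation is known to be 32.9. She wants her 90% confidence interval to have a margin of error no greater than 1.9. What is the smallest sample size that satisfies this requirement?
n ≥ 812

For margin E ≤ 1.9:
n ≥ (z* · σ / E)²
n ≥ (1.645 · 32.9 / 1.9)²
n ≥ 811.37

Minimum n = 812 (rounding up)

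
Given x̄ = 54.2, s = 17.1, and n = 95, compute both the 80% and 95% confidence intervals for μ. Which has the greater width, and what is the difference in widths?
95% CI is wider by 2.44

df = 94
80% CI: t* = 1.291, (51.94, 56.46), width = 2 · t* · s/√n = 4.53
95% CI: t* = 1.986, (50.72, 57.68), width = 2 · t* · s/√n = 6.97

The 95% CI is wider by 6.97 - 4.53 = 2.44.
Higher confidence requires a wider interval.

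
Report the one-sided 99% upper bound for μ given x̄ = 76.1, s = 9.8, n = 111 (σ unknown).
μ ≤ 78.30

Upper bound (one-sided):
t* = 2.361 (one-sided for 99%)
Upper bound = x̄ + t* · s/√n = 76.1 + 2.361 · 9.8/√111 = 78.30

We are 99% confident that μ ≤ 78.30.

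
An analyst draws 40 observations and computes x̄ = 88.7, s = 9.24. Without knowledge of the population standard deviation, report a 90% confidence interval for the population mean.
(86.24, 91.16)

t-interval (σ unknown):
df = n - 1 = 39
t* = 1.685 for 90% confidence

Margin of error = t* · s/√n = 1.685 · 9.24/√40 = 2.46

CI: (86.24, 91.16)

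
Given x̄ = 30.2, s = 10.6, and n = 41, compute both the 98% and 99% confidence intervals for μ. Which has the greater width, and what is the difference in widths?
99% CI is wider by 0.93

df = 40
98% CI: t* = 2.423, (26.19, 34.21), width = 2 · t* · s/√n = 8.02
99% CI: t* = 2.704, (25.72, 34.68), width = 2 · t* · s/√n = 8.95

The 99% CI is wider by 8.95 - 8.02 = 0.93.
Higher confidence requires a wider interval.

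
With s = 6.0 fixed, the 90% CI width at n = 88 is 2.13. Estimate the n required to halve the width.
n ≈ 352

CI width ∝ 1/√n
To reduce width by factor 2, need √n to grow by 2 → need 2² = 4 times as many samples.

Current: n = 88, width = 2.13
New: n = 352, width ≈ 1.05

Width reduced by factor of 2.13/1.05 = 2.03.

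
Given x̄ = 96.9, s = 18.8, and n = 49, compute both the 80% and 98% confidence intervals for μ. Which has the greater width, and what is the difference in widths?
98% CI is wider by 5.95

df = 48
80% CI: t* = 1.299, (93.41, 100.39), width = 2 · t* · s/√n = 6.98
98% CI: t* = 2.407, (90.44, 103.36), width = 2 · t* · s/√n = 12.93

The 98% CI is wider by 12.93 - 6.98 = 5.95.
Higher confidence requires a wider interval.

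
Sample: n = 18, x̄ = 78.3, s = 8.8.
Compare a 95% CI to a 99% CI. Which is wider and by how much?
99% CI is wider by 3.27

df = 17
95% CI: t* = 2.110, (73.92, 82.68), width = 2 · t* · s/√n = 8.75
99% CI: t* = 2.898, (72.29, 84.31), width = 2 · t* · s/√n = 12.02

The 99% CI is wider by 12.02 - 8.75 = 3.27.
Higher confidence requires a wider interval.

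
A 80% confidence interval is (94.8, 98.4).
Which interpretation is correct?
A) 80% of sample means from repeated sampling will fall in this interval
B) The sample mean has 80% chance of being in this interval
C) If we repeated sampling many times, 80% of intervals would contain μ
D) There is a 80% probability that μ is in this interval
C

A) Wrong — coverage applies to intervals containing μ, not to future x̄ values.
B) Wrong — x̄ is observed and sits in the interval by construction.
C) Correct — this is the frequentist long-run coverage interpretation.
D) Wrong — μ is fixed; the randomness lives in the interval, not in μ.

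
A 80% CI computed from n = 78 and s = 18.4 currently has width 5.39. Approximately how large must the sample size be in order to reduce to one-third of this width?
n ≈ 702

CI width ∝ 1/√n
To reduce width by factor 3, need √n to grow by 3 → need 3² = 9 times as many samples.

Current: n = 78, width = 5.39
New: n = 702, width ≈ 1.78

Width reduced by factor of 5.39/1.78 = 3.03.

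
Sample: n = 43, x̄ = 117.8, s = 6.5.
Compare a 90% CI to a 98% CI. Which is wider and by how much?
98% CI is wider by 1.46

df = 42
90% CI: t* = 1.682, (116.13, 119.47), width = 2 · t* · s/√n = 3.33
98% CI: t* = 2.418, (115.40, 120.20), width = 2 · t* · s/√n = 4.79

The 98% CI is wider by 4.79 - 3.33 = 1.46.
Higher confidence requires a wider interval.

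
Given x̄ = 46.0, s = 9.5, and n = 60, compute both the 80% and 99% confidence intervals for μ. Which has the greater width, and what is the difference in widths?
99% CI is wider by 3.35

df = 59
80% CI: t* = 1.296, (44.41, 47.59), width = 2 · t* · s/√n = 3.18
99% CI: t* = 2.662, (42.74, 49.26), width = 2 · t* · s/√n = 6.53

The 99% CI is wider by 6.53 - 3.18 = 3.35.
Higher confidence requires a wider interval.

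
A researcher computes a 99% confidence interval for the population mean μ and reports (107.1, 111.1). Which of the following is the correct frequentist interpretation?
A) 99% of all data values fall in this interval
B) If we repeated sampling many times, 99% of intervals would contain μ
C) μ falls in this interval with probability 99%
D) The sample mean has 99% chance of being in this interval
B

A) Wrong — a CI is about the parameter μ, not individual data values.
B) Correct — this is the frequentist long-run coverage interpretation.
C) Wrong — μ is fixed; the randomness lives in the interval, not in μ.
D) Wrong — x̄ is observed and sits in the interval by construction.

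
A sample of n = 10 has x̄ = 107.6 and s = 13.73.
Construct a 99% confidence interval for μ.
(93.49, 121.71)

t-interval (σ unknown):
df = n - 1 = 9
t* = 3.250 for 99% confidence

Margin of error = t* · s/√n = 3.250 · 13.73/√10 = 14.11

CI: (93.49, 121.71)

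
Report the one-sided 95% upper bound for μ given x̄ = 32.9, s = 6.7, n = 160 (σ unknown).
μ ≤ 33.78

Upper bound (one-sided):
t* = 1.654 (one-sided for 95%)
Upper bound = x̄ + t* · s/√n = 32.9 + 1.654 · 6.7/√160 = 33.78

We are 95% confident that μ ≤ 33.78.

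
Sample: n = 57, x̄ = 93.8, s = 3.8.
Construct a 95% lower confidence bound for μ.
μ ≥ 92.96

Lower bound (one-sided):
t* = 1.673 (one-sided for 95%)
Lower bound = x̄ - t* · s/√n = 93.8 - 1.673 · 3.8/√57 = 92.96

We are 95% confident that μ ≥ 92.96.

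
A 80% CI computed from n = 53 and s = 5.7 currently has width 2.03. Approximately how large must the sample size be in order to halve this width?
n ≈ 212

CI width ∝ 1/√n
To reduce width by factor 2, need √n to grow by 2 → need 2² = 4 times as many samples.

Current: n = 53, width = 2.03
New: n = 212, width ≈ 1.01

Width reduced by factor of 2.03/1.01 = 2.01.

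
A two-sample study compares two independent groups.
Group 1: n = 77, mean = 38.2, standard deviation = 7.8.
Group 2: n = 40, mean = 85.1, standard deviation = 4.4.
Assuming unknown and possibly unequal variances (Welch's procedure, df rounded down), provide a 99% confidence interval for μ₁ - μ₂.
(-49.86, -43.94)

Difference: x̄₁ - x̄₂ = -46.90
SE = √(s₁²/n₁ + s₂²/n₂) = √(7.8²/77 + 4.4²/40) = 1.1288
df = 114.15 → 114 (Welch–Satterthwaite, rounded down)
t* = 2.620

CI: -46.90 ± 2.620 · 1.1288 = -46.90 ± 2.96 = (-49.86, -43.94)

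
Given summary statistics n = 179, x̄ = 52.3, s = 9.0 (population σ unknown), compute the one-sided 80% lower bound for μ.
μ ≥ 51.73

Lower bound (one-sided):
t* = 0.844 (one-sided for 80%)
Lower bound = x̄ - t* · s/√n = 52.3 - 0.844 · 9.0/√179 = 51.73

We are 80% confident that μ ≥ 51.73.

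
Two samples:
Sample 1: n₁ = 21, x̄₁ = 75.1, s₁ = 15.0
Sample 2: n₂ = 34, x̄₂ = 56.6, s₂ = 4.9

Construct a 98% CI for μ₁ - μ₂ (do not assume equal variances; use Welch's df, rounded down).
(10.02, 26.98)

Difference: x̄₁ - x̄₂ = 18.50
SE = √(s₁²/n₁ + s₂²/n₂) = √(15.0²/21 + 4.9²/34) = 3.3794
df = 22.66 → 22 (Welch–Satterthwaite, rounded down)
t* = 2.508

CI: 18.50 ± 2.508 · 3.3794 = 18.50 ± 8.48 = (10.02, 26.98)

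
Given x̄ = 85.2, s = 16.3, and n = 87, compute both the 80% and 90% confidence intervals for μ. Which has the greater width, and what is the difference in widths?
90% CI is wider by 1.30

df = 86
80% CI: t* = 1.291, (82.94, 87.46), width = 2 · t* · s/√n = 4.51
90% CI: t* = 1.663, (82.29, 88.11), width = 2 · t* · s/√n = 5.81

The 90% CI is wider by 5.81 - 4.51 = 1.30.
Higher confidence requires a wider interval.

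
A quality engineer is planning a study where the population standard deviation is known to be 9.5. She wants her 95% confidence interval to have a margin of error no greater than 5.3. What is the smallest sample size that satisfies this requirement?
n ≥ 13

For margin E ≤ 5.3:
n ≥ (z* · σ / E)²
n ≥ (1.960 · 9.5 / 5.3)²
n ≥ 12.34

Minimum n = 13 (rounding up)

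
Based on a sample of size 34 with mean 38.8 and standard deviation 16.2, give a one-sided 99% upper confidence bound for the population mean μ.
μ ≤ 45.59

Upper bound (one-sided):
t* = 2.445 (one-sided for 99%)
Upper bound = x̄ + t* · s/√n = 38.8 + 2.445 · 16.2/√34 = 45.59

We are 99% confident that μ ≤ 45.59.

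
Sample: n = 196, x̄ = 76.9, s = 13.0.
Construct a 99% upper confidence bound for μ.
μ ≤ 79.08

Upper bound (one-sided):
t* = 2.346 (one-sided for 99%)
Upper bound = x̄ + t* · s/√n = 76.9 + 2.346 · 13.0/√196 = 79.08

We are 99% confident that μ ≤ 79.08.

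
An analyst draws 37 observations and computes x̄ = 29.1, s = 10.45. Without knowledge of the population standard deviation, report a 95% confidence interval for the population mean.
(25.62, 32.58)

t-interval (σ unknown):
df = n - 1 = 36
t* = 2.028 for 95% confidence

Margin of error = t* · s/√n = 2.028 · 10.45/√37 = 3.48

CI: (25.62, 32.58)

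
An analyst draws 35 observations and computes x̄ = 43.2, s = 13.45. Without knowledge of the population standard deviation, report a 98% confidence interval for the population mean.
(37.65, 48.75)

t-interval (σ unknown):
df = n - 1 = 34
t* = 2.441 for 98% confidence

Margin of error = t* · s/√n = 2.441 · 13.45/√35 = 5.55

CI: (37.65, 48.75)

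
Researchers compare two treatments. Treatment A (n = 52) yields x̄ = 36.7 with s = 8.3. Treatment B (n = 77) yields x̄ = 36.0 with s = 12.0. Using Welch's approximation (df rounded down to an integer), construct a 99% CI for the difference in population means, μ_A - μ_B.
(-3.97, 5.37)

Difference: x̄₁ - x̄₂ = 0.70
SE = √(s₁²/n₁ + s₂²/n₂) = √(8.3²/52 + 12.0²/77) = 1.7874
df = 126.91 → 126 (Welch–Satterthwaite, rounded down)
t* = 2.615

CI: 0.70 ± 2.615 · 1.7874 = 0.70 ± 4.67 = (-3.97, 5.37)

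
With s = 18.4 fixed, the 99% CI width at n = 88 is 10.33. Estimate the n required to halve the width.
n ≈ 352

CI width ∝ 1/√n
To reduce width by factor 2, need √n to grow by 2 → need 2² = 4 times as many samples.

Current: n = 88, width = 10.33
New: n = 352, width ≈ 5.08

Width reduced by factor of 10.33/5.08 = 2.03.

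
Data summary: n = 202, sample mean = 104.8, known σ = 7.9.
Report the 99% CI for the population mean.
(103.37, 106.23)

z-interval (σ known):
z* = 2.576 for 99% confidence

Margin of error = z* · σ/√n = 2.576 · 7.9/√202 = 1.43

CI: (104.8 - 1.43, 104.8 + 1.43) = (103.37, 106.23)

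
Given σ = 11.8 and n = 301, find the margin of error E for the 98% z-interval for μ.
Margin of error = 1.58

Margin of error = z* · σ/√n
= 2.326 · 11.8/√301
= 2.326 · 11.8/17.3494
= 1.58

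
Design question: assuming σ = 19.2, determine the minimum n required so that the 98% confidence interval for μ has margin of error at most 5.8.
n ≥ 60

For margin E ≤ 5.8:
n ≥ (z* · σ / E)²
n ≥ (2.326 · 19.2 / 5.8)²
n ≥ 59.29

Minimum n = 60 (rounding up)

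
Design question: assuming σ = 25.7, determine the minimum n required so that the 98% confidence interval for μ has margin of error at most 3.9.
n ≥ 235

For margin E ≤ 3.9:
n ≥ (z* · σ / E)²
n ≥ (2.326 · 25.7 / 3.9)²
n ≥ 234.94

Minimum n = 235 (rounding up)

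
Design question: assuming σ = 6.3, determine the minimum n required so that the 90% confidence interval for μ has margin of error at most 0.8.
n ≥ 168

For margin E ≤ 0.8:
n ≥ (z* · σ / E)²
n ≥ (1.645 · 6.3 / 0.8)²
n ≥ 167.82

Minimum n = 168 (rounding up)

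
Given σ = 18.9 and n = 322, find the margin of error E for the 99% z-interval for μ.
Margin of error = 2.71

Margin of error = z* · σ/√n
= 2.576 · 18.9/√322
= 2.576 · 18.9/17.9444
= 2.71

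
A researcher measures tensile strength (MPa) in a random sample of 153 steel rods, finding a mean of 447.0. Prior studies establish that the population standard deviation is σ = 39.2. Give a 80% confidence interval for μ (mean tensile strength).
(442.94, 451.06)

z-interval (σ known):
z* = 1.282 for 80% confidence

Margin of error = z* · σ/√n = 1.282 · 39.2/√153 = 4.06

CI: (447.0 - 4.06, 447.0 + 4.06) = (442.94, 451.06)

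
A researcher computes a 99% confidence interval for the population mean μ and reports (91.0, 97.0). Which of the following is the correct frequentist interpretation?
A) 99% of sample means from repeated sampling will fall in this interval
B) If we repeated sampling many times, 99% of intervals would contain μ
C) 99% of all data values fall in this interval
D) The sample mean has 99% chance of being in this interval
B

A) Wrong — coverage applies to intervals containing μ, not to future x̄ values.
B) Correct — this is the frequentist long-run coverage interpretation.
C) Wrong — a CI is about the parameter μ, not individual data values.
D) Wrong — x̄ is observed and sits in the interval by construction.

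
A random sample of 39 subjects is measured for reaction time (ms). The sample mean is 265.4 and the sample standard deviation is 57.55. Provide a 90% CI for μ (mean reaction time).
(249.86, 280.94)

t-interval (σ unknown):
df = n - 1 = 38
t* = 1.686 for 90% confidence

Margin of error = t* · s/√n = 1.686 · 57.55/√39 = 15.54

CI: (249.86, 280.94)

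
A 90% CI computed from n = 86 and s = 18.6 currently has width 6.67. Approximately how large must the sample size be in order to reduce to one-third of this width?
n ≈ 774

CI width ∝ 1/√n
To reduce width by factor 3, need √n to grow by 3 → need 3² = 9 times as many samples.

Current: n = 86, width = 6.67
New: n = 774, width ≈ 2.20

Width reduced by factor of 6.67/2.20 = 3.03.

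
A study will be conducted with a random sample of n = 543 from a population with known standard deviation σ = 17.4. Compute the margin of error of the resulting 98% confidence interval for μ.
Margin of error = 1.74

Margin of error = z* · σ/√n
= 2.326 · 17.4/√543
= 2.326 · 17.4/23.3024
= 1.74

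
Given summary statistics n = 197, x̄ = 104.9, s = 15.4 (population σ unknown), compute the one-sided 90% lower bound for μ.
μ ≥ 103.49

Lower bound (one-sided):
t* = 1.286 (one-sided for 90%)
Lower bound = x̄ - t* · s/√n = 104.9 - 1.286 · 15.4/√197 = 103.49

We are 90% confident that μ ≥ 103.49.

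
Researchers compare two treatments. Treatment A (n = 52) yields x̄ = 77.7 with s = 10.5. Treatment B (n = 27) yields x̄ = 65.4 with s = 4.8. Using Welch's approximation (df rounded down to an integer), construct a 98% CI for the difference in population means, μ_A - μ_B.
(8.20, 16.40)

Difference: x̄₁ - x̄₂ = 12.30
SE = √(s₁²/n₁ + s₂²/n₂) = √(10.5²/52 + 4.8²/27) = 1.7244
df = 76.13 → 76 (Welch–Satterthwaite, rounded down)
t* = 2.376

CI: 12.30 ± 2.376 · 1.7244 = 12.30 ± 4.10 = (8.20, 16.40)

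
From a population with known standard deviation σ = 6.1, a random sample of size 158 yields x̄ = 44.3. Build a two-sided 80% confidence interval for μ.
(43.68, 44.92)

z-interval (σ known):
z* = 1.282 for 80% confidence

Margin of error = z* · σ/√n = 1.282 · 6.1/√158 = 0.62

CI: (44.3 - 0.62, 44.3 + 0.62) = (43.68, 44.92)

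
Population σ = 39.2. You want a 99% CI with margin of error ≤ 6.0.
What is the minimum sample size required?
n ≥ 284

For margin E ≤ 6.0:
n ≥ (z* · σ / E)²
n ≥ (2.576 · 39.2 / 6.0)²
n ≥ 283.24

Minimum n = 284 (rounding up)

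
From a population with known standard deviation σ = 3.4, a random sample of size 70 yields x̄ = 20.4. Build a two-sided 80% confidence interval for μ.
(19.88, 20.92)

z-interval (σ known):
z* = 1.282 for 80% confidence

Margin of error = z* · σ/√n = 1.282 · 3.4/√70 = 0.52

CI: (20.4 - 0.52, 20.4 + 0.52) = (19.88, 20.92)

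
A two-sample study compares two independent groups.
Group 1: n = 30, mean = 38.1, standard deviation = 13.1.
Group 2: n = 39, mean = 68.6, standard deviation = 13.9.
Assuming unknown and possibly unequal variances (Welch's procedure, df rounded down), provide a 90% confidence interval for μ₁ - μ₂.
(-35.95, -25.05)

Difference: x̄₁ - x̄₂ = -30.50
SE = √(s₁²/n₁ + s₂²/n₂) = √(13.1²/30 + 13.9²/39) = 3.2672
df = 64.22 → 64 (Welch–Satterthwaite, rounded down)
t* = 1.669

CI: -30.50 ± 1.669 · 3.2672 = -30.50 ± 5.45 = (-35.95, -25.05)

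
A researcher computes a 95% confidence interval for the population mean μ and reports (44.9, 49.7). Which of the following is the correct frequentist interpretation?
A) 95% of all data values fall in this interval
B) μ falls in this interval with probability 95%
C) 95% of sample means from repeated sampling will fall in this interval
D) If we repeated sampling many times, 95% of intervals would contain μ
D

A) Wrong — a CI is about the parameter μ, not individual data values.
B) Wrong — μ is fixed; the randomness lives in the interval, not in μ.
C) Wrong — coverage applies to intervals containing μ, not to future x̄ values.
D) Correct — this is the frequentist long-run coverage interpretation.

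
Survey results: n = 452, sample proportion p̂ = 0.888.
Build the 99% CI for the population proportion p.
(0.850, 0.926)

Proportion CI:
SE = √(p̂(1-p̂)/n) = √(0.888 · 0.112 / 452) = 0.01483

z* = 2.576
Margin = z* · SE = 2.576 · 0.01483 = 0.0382

CI: 0.888 ± 0.0382 = (0.850, 0.926)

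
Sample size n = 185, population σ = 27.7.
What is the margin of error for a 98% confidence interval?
Margin of error = 4.74

Margin of error = z* · σ/√n
= 2.326 · 27.7/√185
= 2.326 · 27.7/13.6015
= 4.74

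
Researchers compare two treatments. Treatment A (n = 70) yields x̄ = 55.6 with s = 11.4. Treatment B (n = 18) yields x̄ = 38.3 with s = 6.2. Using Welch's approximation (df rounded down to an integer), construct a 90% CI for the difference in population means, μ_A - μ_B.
(13.95, 20.65)

Difference: x̄₁ - x̄₂ = 17.30
SE = √(s₁²/n₁ + s₂²/n₂) = √(11.4²/70 + 6.2²/18) = 1.9980
df = 50.08 → 50 (Welch–Satterthwaite, rounded down)
t* = 1.676

CI: 17.30 ± 1.676 · 1.9980 = 17.30 ± 3.35 = (13.95, 20.65)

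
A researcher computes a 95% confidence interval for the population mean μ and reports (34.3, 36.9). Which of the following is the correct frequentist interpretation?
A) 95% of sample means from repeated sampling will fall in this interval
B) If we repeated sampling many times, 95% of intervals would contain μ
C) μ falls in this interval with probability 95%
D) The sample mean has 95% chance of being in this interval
B

A) Wrong — coverage applies to intervals containing μ, not to future x̄ values.
B) Correct — this is the frequentist long-run coverage interpretation.
C) Wrong — μ is fixed; the randomness lives in the interval, not in μ.
D) Wrong — x̄ is observed and sits in the interval by construction.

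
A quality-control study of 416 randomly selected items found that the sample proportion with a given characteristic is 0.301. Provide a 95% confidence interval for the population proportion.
(0.257, 0.345)

Proportion CI:
SE = √(p̂(1-p̂)/n) = √(0.301 · 0.699 / 416) = 0.02249

z* = 1.960
Margin = z* · SE = 1.960 · 0.02249 = 0.0441

CI: 0.301 ± 0.0441 = (0.257, 0.345)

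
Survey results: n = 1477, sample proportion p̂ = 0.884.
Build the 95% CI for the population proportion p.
(0.868, 0.900)

Proportion CI:
SE = √(p̂(1-p̂)/n) = √(0.884 · 0.116 / 1477) = 0.00833

z* = 1.960
Margin = z* · SE = 1.960 · 0.00833 = 0.0163

CI: 0.884 ± 0.0163 = (0.868, 0.900)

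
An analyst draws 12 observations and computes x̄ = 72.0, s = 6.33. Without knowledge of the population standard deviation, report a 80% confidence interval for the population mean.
(69.51, 74.49)

t-interval (σ unknown):
df = n - 1 = 11
t* = 1.363 for 80% confidence

Margin of error = t* · s/√n = 1.363 · 6.33/√12 = 2.49

CI: (69.51, 74.49)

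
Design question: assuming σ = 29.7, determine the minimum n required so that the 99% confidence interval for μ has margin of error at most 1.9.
n ≥ 1622

For margin E ≤ 1.9:
n ≥ (z* · σ / E)²
n ≥ (2.576 · 29.7 / 1.9)²
n ≥ 1621.43

Minimum n = 1622 (rounding up)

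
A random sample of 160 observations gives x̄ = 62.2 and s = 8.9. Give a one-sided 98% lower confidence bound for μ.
μ ≥ 60.74

Lower bound (one-sided):
t* = 2.071 (one-sided for 98%)
Lower bound = x̄ - t* · s/√n = 62.2 - 2.071 · 8.9/√160 = 60.74

We are 98% confident that μ ≥ 60.74.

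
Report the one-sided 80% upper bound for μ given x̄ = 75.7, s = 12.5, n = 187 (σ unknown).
μ ≤ 76.47

Upper bound (one-sided):
t* = 0.844 (one-sided for 80%)
Upper bound = x̄ + t* · s/√n = 75.7 + 0.844 · 12.5/√187 = 76.47

We are 80% confident that μ ≤ 76.47.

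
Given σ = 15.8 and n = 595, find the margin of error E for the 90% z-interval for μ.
Margin of error = 1.07

Margin of error = z* · σ/√n
= 1.645 · 15.8/√595
= 1.645 · 15.8/24.3926
= 1.07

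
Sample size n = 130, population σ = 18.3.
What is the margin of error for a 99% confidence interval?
Margin of error = 4.13

Margin of error = z* · σ/√n
= 2.576 · 18.3/√130
= 2.576 · 18.3/11.4018
= 4.13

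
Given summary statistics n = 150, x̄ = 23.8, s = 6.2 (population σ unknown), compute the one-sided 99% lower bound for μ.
μ ≥ 22.61

Lower bound (one-sided):
t* = 2.352 (one-sided for 99%)
Lower bound = x̄ - t* · s/√n = 23.8 - 2.352 · 6.2/√150 = 22.61

We are 99% confident that μ ≥ 22.61.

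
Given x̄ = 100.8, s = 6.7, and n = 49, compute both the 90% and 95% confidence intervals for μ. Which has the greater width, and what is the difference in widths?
95% CI is wider by 0.64

df = 48
90% CI: t* = 1.677, (99.19, 102.41), width = 2 · t* · s/√n = 3.21
95% CI: t* = 2.011, (98.88, 102.72), width = 2 · t* · s/√n = 3.85

The 95% CI is wider by 3.85 - 3.21 = 0.64.
Higher confidence requires a wider interval.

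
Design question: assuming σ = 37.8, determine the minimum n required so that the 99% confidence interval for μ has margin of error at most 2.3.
n ≥ 1793

For margin E ≤ 2.3:
n ≥ (z* · σ / E)²
n ≥ (2.576 · 37.8 / 2.3)²
n ≥ 1792.34

Minimum n = 1793 (rounding up)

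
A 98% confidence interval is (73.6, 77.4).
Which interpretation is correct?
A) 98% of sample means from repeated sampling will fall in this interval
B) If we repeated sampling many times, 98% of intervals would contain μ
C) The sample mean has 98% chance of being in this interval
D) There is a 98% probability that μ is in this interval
B

A) Wrong — coverage applies to intervals containing μ, not to future x̄ values.
B) Correct — this is the frequentist long-run coverage interpretation.
C) Wrong — x̄ is observed and sits in the interval by construction.
D) Wrong — μ is fixed; the randomness lives in the interval, not in μ.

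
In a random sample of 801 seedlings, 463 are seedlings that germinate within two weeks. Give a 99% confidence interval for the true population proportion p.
(0.533, 0.623)

Proportion CI:
p̂ = 463/801 = 0.57803
SE = √(p̂(1-p̂)/n) = √(0.57803 · 0.42197 / 801) = 0.01745

z* = 2.576
Margin = z* · SE = 2.576 · 0.01745 = 0.0450

CI: 0.57803 ± 0.0450 = (0.533, 0.623)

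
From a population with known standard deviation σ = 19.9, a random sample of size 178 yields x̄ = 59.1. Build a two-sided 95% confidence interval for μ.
(56.18, 62.02)

z-interval (σ known):
z* = 1.960 for 95% confidence

Margin of error = z* · σ/√n = 1.960 · 19.9/√178 = 2.92

CI: (59.1 - 2.92, 59.1 + 2.92) = (56.18, 62.02)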